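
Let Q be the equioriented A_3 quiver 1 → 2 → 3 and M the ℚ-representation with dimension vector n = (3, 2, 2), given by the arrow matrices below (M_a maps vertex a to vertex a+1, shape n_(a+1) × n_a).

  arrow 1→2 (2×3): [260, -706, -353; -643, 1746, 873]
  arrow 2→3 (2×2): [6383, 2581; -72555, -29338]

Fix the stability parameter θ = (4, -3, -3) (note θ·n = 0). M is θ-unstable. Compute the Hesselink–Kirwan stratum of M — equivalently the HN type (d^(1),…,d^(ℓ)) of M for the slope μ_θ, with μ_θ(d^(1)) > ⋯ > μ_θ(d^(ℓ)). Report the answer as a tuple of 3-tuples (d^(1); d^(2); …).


Interval decomposition of M: I[1,1], I[1,3]^2.
HN type (ℓ=2): μ^(1)=4; μ^(2)=-2/3

((1, 0, 0); (2, 2, 2))


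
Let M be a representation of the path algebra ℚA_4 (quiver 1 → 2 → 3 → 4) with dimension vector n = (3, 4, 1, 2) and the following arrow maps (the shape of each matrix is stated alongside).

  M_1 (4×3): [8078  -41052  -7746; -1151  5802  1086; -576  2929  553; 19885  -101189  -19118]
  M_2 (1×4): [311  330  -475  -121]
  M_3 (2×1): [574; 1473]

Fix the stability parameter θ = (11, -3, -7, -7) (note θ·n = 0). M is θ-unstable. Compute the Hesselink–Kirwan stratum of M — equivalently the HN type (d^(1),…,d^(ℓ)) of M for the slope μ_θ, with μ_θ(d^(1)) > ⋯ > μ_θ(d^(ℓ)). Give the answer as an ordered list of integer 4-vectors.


Via rank(M_{q-1}∘⋯∘M_p): M ≅ I[1,2]^2, I[1,4], I[2,2], I[4,4].
μ_θ-semistable layers: μ^(1)=4; μ^(2)=-3/2; μ^(3)=-3; μ^(4)=-7

((2, 2, 0, 0); (1, 1, 1, 1); (0, 1, 0, 0); (0, 0, 0, 1))


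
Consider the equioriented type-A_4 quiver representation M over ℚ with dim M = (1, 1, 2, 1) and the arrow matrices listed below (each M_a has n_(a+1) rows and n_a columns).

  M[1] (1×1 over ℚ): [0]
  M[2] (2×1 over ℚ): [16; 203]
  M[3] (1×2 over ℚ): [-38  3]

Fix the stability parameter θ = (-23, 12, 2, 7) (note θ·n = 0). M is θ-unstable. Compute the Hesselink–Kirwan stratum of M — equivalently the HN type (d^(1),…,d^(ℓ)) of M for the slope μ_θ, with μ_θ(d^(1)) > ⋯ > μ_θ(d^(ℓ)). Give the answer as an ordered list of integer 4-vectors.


Via rank(M_{q-1}∘⋯∘M_p): M ≅ I[1,1], I[2,4], I[3,3].
μ_θ-semistable layers: μ^(1)=7; μ^(2)=2; μ^(3)=-23

((0, 1, 1, 1); (0, 0, 1, 0); (1, 0, 0, 0))


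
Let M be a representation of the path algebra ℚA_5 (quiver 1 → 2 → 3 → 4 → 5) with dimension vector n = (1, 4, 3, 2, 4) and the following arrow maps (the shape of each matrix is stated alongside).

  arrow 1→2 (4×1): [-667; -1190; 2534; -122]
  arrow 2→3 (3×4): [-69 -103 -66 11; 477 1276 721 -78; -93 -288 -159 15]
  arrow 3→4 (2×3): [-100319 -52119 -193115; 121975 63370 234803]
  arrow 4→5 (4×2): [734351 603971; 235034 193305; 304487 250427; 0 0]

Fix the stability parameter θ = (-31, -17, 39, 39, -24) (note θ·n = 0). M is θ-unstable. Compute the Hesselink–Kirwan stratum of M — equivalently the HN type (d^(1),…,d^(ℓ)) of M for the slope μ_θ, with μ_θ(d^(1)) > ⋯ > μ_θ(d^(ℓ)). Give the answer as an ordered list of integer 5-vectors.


Via rank(M_{q-1}∘⋯∘M_p): M ≅ I[1,5], I[2,2], I[2,3], I[2,5], I[5,5]^2.
μ_θ-semistable layers: μ^(1)=39; μ^(2)=18; μ^(3)=-17; μ^(4)=-24; μ^(5)=-31

((0, 0, 1, 0, 0); (0, 0, 2, 2, 2); (0, 4, 0, 0, 0); (0, 0, 0, 0, 2); (1, 0, 0, 0, 0))


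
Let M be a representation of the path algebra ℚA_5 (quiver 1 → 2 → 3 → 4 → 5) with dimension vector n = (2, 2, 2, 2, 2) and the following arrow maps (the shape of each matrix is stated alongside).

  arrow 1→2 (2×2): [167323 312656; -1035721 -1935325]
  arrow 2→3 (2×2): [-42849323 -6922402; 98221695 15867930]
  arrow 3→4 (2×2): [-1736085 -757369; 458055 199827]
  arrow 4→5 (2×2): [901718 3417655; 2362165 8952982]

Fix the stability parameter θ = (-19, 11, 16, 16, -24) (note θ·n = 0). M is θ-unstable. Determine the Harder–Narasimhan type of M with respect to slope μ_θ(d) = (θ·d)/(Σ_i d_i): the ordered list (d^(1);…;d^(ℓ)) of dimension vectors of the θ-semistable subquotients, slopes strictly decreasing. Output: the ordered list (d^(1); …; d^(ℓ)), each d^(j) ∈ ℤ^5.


Interval decomposition of M: I[1,2], I[1,3], I[3,5], I[4,5].
HN type (ℓ=5): μ^(1)=16; μ^(2)=11; μ^(3)=8/3; μ^(4)=-4; μ^(5)=-19

((0, 0, 1, 0, 0); (0, 2, 0, 0, 0); (0, 0, 1, 1, 1); (0, 0, 0, 1, 1); (2, 0, 0, 0, 0))


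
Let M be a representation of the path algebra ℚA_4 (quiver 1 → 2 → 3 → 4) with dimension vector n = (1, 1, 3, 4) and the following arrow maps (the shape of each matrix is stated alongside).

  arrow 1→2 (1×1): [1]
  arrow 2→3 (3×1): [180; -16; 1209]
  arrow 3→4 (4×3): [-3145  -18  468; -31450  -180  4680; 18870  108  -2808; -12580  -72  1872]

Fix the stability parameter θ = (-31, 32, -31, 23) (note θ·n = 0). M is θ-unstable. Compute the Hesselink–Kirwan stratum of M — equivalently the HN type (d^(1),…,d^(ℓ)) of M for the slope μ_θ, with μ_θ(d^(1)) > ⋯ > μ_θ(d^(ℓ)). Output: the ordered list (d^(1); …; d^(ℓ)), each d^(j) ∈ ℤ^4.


Via rank(M_{q-1}∘⋯∘M_p): M ≅ I[1,3], I[3,3], I[3,4], I[4,4]^3.
μ_θ-semistable layers: μ^(1)=23; μ^(2)=1/2; μ^(3)=-31

((0, 0, 0, 4); (0, 1, 1, 0); (1, 0, 2, 0))


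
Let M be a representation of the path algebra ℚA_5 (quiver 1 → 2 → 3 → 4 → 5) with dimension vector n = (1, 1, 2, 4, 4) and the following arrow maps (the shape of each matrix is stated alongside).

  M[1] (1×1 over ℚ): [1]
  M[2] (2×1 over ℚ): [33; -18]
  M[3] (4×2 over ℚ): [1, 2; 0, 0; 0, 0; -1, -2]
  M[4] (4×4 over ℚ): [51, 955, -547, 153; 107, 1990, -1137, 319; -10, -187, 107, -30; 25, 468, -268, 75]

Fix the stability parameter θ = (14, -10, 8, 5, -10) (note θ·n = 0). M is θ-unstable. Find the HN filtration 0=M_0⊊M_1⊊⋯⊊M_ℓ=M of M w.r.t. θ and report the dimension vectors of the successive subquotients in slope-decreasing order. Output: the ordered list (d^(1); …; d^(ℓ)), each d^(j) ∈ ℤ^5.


Via rank(M_{q-1}∘⋯∘M_p): M ≅ I[1,5], I[3,3], I[4,4], I[4,5]^2, I[5,5].
μ_θ-semistable layers: μ^(1)=8; μ^(2)=5; μ^(3)=7/5; μ^(4)=-5/2; μ^(5)=-10

((0, 0, 1, 0, 0); (0, 0, 0, 1, 0); (1, 1, 1, 1, 1); (0, 0, 0, 2, 2); (0, 0, 0, 0, 1))


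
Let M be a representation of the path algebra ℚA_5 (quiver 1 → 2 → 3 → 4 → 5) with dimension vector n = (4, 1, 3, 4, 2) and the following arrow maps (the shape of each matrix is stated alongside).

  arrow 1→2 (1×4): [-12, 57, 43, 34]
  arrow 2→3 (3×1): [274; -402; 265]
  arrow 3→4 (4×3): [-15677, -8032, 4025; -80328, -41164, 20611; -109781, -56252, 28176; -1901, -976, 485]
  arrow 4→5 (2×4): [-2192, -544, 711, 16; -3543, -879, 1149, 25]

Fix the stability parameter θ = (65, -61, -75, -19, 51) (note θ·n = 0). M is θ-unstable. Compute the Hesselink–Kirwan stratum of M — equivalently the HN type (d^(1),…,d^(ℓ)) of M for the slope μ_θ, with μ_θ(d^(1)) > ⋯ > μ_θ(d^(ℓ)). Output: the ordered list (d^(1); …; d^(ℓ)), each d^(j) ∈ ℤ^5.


Barcode: M ≅ I[1,1]^3, I[1,5], I[3,3], I[3,5], I[4,4]^2. HN layers by μ_θ (5 steps, strictly decreasing):
  μ^(1)=65; μ^(2)=51; μ^(3)=-19; μ^(4)=-71/3; μ^(5)=-75

((3, 0, 0, 0, 0); (0, 0, 0, 0, 2); (0, 0, 0, 4, 0); (1, 1, 1, 0, 0); (0, 0, 2, 0, 0))


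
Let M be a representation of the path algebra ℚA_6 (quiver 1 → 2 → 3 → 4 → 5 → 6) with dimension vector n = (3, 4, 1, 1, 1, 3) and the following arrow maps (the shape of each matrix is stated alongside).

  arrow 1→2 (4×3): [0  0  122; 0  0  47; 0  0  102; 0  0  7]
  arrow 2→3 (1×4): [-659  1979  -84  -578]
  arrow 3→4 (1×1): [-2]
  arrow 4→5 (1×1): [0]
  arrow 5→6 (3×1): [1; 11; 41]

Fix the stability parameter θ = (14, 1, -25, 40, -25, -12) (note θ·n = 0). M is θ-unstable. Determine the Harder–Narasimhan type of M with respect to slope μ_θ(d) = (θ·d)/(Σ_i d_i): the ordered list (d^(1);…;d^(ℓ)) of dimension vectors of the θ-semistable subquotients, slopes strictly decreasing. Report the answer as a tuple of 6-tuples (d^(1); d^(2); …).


Barcode: M ≅ I[1,1]^2, I[1,4], I[2,2]^3, I[5,6], I[6,6]^2. HN layers by μ_θ (6 steps, strictly decreasing):
  μ^(1)=40; μ^(2)=14; μ^(3)=1; μ^(4)=-10/3; μ^(5)=-12; μ^(6)=-25

((0, 0, 0, 1, 0, 0); (2, 0, 0, 0, 0, 0); (0, 3, 0, 0, 0, 0); (1, 1, 1, 0, 0, 0); (0, 0, 0, 0, 0, 3); (0, 0, 0, 0, 1, 0))


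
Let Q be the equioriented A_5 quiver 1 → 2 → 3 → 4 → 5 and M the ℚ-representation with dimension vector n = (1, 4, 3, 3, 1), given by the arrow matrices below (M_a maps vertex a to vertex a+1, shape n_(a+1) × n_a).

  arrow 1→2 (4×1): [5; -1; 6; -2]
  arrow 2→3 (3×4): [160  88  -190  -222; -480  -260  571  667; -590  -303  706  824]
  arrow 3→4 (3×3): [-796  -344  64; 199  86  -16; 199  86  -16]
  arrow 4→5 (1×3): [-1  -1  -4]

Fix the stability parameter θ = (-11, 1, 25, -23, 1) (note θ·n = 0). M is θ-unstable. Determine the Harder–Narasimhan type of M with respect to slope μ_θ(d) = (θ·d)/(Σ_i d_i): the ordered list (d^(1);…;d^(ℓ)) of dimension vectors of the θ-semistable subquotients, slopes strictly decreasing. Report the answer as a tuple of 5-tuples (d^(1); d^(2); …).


Interval decomposition of M: I[1,3], I[2,2]^2, I[2,3], I[3,5], I[4,4]^2.
HN type (ℓ=4): μ^(1)=25; μ^(2)=1; μ^(3)=-11; μ^(4)=-23

((0, 0, 2, 0, 0); (0, 4, 1, 1, 1); (1, 0, 0, 0, 0); (0, 0, 0, 2, 0))


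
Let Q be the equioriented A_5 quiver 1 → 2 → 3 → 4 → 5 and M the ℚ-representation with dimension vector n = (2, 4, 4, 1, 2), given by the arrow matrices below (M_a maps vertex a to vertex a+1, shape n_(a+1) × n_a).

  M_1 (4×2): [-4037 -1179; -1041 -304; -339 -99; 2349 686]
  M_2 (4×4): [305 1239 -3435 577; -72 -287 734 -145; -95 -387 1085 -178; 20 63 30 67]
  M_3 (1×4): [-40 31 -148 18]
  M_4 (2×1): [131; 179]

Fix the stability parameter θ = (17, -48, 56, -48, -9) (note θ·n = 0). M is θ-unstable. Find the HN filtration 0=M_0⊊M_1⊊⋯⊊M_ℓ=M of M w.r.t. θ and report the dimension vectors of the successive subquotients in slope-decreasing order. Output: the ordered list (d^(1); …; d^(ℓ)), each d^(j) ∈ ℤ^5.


Barcode: M ≅ I[1,2], I[1,3], I[2,3], I[2,5], I[3,3], I[5,5]. HN layers by μ_θ (5 steps, strictly decreasing):
  μ^(1)=56; μ^(2)=-1/3; μ^(3)=-9; μ^(4)=-31/2; μ^(5)=-48

((0, 0, 3, 0, 0); (0, 0, 1, 1, 1); (0, 0, 0, 0, 1); (2, 2, 0, 0, 0); (0, 2, 0, 0, 0))


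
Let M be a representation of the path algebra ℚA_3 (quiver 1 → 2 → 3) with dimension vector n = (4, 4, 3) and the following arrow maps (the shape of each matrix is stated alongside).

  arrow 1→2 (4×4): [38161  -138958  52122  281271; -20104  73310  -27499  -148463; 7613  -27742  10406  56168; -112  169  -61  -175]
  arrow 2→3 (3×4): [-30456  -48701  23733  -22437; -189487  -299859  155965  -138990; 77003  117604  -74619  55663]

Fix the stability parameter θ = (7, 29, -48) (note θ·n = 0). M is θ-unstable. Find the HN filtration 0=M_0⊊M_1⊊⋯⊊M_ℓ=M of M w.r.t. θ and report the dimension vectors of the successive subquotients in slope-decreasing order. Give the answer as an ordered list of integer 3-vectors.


Interval decomposition of M: I[1,2], I[1,3]^3.
HN type (ℓ=3): μ^(1)=29; μ^(2)=7; μ^(3)=-4

((0, 1, 0); (1, 0, 0); (3, 3, 3))


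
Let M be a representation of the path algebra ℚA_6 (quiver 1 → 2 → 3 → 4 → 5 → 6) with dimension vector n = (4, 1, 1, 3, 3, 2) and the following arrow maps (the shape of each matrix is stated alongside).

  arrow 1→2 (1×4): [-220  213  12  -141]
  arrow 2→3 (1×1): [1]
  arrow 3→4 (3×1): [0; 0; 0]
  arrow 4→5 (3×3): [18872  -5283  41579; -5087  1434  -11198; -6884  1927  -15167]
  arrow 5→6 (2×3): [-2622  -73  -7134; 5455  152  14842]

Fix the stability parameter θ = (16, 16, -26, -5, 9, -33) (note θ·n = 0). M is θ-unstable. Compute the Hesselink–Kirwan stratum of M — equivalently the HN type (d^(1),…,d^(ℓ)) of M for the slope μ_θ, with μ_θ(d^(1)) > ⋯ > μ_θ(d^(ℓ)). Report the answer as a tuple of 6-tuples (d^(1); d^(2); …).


Interval decomposition of M: I[1,1]^3, I[1,3], I[4,4], I[4,6]^2, I[5,5].
HN type (ℓ=5): μ^(1)=16; μ^(2)=9; μ^(3)=2; μ^(4)=-5; μ^(5)=-29/3

((3, 0, 0, 0, 0, 0); (0, 0, 0, 0, 1, 0); (1, 1, 1, 0, 0, 0); (0, 0, 0, 1, 0, 0); (0, 0, 0, 2, 2, 2))


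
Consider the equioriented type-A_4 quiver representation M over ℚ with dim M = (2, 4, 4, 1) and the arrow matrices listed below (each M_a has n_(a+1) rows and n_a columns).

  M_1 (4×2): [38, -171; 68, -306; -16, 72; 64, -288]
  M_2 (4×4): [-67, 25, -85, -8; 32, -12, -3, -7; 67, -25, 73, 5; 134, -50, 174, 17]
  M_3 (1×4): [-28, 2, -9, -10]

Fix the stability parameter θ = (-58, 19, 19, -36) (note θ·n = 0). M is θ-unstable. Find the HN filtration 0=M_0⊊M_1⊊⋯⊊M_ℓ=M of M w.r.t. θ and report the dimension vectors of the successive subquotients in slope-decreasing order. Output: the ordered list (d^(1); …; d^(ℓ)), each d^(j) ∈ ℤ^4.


Interval decomposition of M: I[1,1], I[1,4], I[2,2], I[2,3]^2, I[3,3].
HN type (ℓ=3): μ^(1)=19; μ^(2)=2/3; μ^(3)=-58

((0, 3, 3, 0); (0, 1, 1, 1); (2, 0, 0, 0))


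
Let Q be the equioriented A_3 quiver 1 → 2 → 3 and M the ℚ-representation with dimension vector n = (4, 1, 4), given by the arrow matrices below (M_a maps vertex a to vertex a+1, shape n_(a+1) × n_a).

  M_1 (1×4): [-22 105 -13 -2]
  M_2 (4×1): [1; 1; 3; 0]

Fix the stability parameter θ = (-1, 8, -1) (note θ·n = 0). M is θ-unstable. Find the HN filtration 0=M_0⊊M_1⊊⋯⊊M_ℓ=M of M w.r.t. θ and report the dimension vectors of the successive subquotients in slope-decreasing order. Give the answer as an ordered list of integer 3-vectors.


Interval decomposition of M: I[1,1]^3, I[1,3], I[3,3]^3.
HN type (ℓ=2): μ^(1)=7/2; μ^(2)=-1

((0, 1, 1); (4, 0, 3))


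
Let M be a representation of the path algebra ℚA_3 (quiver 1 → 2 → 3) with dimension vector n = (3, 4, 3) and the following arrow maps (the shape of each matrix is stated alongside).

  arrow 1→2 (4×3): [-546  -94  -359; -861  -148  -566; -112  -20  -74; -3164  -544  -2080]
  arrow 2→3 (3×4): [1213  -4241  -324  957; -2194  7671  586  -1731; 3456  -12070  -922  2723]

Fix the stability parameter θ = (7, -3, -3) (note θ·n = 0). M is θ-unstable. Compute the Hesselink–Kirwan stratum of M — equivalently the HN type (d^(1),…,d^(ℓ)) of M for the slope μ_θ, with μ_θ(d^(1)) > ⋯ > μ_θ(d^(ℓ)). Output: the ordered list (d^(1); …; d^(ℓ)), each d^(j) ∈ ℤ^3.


Via rank(M_{q-1}∘⋯∘M_p): M ≅ I[1,1], I[1,3]^2, I[2,2], I[2,3].
μ_θ-semistable layers: μ^(1)=7; μ^(2)=1/3; μ^(3)=-3

((1, 0, 0); (2, 2, 2); (0, 2, 1))


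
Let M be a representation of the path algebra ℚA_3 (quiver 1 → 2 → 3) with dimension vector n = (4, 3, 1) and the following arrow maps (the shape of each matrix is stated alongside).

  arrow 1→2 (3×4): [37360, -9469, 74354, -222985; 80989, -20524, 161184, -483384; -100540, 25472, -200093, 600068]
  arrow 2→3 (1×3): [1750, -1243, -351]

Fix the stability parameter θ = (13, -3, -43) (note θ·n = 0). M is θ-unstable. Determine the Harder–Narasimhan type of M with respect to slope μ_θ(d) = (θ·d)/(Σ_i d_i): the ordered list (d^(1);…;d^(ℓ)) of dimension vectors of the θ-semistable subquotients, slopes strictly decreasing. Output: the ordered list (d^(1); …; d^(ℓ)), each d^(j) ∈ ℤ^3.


Via rank(M_{q-1}∘⋯∘M_p): M ≅ I[1,1], I[1,2]^2, I[1,3].
μ_θ-semistable layers: μ^(1)=13; μ^(2)=5; μ^(3)=-11

((1, 0, 0); (2, 2, 0); (1, 1, 1))


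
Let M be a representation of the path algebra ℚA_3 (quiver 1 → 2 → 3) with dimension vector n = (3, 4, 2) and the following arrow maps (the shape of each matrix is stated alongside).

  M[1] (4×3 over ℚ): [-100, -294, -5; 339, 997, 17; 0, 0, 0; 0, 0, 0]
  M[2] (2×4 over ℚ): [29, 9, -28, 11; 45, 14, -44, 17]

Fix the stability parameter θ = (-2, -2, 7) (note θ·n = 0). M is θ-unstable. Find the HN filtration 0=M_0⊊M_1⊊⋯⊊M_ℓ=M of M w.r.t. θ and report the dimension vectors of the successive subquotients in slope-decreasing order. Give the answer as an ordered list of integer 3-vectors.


Barcode: M ≅ I[1,1], I[1,3]^2, I[2,2]^2. HN layers by μ_θ (2 steps, strictly decreasing):
  μ^(1)=7; μ^(2)=-2

((0, 0, 2); (3, 4, 0))


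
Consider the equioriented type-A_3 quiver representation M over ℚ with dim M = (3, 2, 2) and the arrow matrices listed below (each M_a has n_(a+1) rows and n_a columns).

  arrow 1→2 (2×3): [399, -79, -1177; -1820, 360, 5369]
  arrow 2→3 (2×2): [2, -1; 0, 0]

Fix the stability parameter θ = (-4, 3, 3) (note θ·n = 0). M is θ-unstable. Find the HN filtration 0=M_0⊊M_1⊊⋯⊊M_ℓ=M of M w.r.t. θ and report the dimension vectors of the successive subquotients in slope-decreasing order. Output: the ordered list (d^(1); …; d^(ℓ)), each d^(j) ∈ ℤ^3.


Barcode: M ≅ I[1,1], I[1,2], I[1,3], I[3,3]. HN layers by μ_θ (2 steps, strictly decreasing):
  μ^(1)=3; μ^(2)=-4

((0, 2, 2); (3, 0, 0))


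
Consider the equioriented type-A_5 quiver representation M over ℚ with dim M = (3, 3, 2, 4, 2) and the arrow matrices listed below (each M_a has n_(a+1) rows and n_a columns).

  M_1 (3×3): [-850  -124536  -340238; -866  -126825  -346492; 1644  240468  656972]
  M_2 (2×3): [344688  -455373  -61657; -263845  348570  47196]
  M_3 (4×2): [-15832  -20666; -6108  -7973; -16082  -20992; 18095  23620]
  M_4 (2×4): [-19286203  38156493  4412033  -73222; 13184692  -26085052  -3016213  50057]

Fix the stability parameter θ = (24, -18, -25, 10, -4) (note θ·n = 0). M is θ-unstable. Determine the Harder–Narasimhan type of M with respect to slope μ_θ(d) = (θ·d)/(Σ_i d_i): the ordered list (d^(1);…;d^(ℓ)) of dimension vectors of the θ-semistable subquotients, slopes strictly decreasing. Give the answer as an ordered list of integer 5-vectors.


Barcode: M ≅ I[1,1], I[1,5]^2, I[2,2], I[4,4]^2. HN layers by μ_θ (5 steps, strictly decreasing):
  μ^(1)=24; μ^(2)=10; μ^(3)=3; μ^(4)=-19/3; μ^(5)=-18

((1, 0, 0, 0, 0); (0, 0, 0, 2, 0); (0, 0, 0, 2, 2); (2, 2, 2, 0, 0); (0, 1, 0, 0, 0))


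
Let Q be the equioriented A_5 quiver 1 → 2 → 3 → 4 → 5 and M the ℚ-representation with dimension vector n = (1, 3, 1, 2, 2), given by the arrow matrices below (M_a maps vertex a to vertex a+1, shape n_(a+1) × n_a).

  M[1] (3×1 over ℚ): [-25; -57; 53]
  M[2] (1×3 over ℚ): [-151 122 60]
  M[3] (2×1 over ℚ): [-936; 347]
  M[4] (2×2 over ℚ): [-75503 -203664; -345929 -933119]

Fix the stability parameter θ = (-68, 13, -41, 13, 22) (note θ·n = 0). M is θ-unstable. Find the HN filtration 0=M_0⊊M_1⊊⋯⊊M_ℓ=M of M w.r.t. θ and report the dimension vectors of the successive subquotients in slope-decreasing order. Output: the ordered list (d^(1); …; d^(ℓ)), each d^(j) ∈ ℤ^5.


Interval decomposition of M: I[1,5], I[2,2]^2, I[4,5].
HN type (ℓ=4): μ^(1)=22; μ^(2)=13; μ^(3)=-14; μ^(4)=-68

((0, 0, 0, 0, 2); (0, 2, 0, 2, 0); (0, 1, 1, 0, 0); (1, 0, 0, 0, 0))


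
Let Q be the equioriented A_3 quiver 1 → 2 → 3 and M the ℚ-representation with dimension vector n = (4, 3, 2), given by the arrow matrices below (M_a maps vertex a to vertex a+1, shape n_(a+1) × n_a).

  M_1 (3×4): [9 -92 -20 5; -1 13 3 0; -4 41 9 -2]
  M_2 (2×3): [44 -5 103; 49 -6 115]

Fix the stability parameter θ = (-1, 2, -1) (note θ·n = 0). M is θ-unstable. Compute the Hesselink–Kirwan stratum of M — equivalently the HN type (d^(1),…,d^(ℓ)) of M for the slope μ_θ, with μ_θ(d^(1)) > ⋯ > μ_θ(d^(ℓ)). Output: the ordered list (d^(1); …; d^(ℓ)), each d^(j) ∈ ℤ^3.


Barcode: M ≅ I[1,1], I[1,2], I[1,3]^2. HN layers by μ_θ (3 steps, strictly decreasing):
  μ^(1)=2; μ^(2)=1/2; μ^(3)=-1

((0, 1, 0); (0, 2, 2); (4, 0, 0))


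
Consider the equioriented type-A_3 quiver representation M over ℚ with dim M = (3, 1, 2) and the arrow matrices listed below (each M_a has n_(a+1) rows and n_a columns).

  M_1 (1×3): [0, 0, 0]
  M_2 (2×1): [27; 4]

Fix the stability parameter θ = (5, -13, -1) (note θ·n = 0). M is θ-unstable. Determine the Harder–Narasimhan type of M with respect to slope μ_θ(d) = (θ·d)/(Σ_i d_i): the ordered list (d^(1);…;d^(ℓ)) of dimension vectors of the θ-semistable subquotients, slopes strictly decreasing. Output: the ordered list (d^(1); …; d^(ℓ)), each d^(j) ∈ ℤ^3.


Interval decomposition of M: I[1,1]^3, I[2,3], I[3,3].
HN type (ℓ=3): μ^(1)=5; μ^(2)=-1; μ^(3)=-13

((3, 0, 0); (0, 0, 2); (0, 1, 0))


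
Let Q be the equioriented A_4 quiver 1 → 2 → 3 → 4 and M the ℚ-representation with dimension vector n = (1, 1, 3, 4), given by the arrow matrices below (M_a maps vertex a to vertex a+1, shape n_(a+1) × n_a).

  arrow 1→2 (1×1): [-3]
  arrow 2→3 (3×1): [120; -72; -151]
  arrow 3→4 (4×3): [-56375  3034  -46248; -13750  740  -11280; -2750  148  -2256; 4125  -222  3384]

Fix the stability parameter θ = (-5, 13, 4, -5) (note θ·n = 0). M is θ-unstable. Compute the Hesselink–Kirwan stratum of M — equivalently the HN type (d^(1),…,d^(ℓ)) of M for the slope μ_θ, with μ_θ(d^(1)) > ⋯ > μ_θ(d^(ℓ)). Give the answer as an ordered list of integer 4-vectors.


Barcode: M ≅ I[1,3], I[3,3], I[3,4], I[4,4]^3. HN layers by μ_θ (4 steps, strictly decreasing):
  μ^(1)=17/2; μ^(2)=4; μ^(3)=-1/2; μ^(4)=-5

((0, 1, 1, 0); (0, 0, 1, 0); (0, 0, 1, 1); (1, 0, 0, 3))


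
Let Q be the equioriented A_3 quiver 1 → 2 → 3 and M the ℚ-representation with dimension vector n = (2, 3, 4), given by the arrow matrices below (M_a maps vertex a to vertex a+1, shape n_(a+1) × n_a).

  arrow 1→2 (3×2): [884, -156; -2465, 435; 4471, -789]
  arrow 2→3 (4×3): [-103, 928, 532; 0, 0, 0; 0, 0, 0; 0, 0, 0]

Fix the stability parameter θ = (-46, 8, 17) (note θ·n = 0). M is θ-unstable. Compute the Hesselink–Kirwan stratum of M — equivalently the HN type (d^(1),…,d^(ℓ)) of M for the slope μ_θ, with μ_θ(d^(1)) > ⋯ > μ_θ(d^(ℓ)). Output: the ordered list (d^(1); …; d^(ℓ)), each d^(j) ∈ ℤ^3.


Barcode: M ≅ I[1,1], I[1,2], I[2,2], I[2,3], I[3,3]^3. HN layers by μ_θ (3 steps, strictly decreasing):
  μ^(1)=17; μ^(2)=8; μ^(3)=-46

((0, 0, 4); (0, 3, 0); (2, 0, 0))


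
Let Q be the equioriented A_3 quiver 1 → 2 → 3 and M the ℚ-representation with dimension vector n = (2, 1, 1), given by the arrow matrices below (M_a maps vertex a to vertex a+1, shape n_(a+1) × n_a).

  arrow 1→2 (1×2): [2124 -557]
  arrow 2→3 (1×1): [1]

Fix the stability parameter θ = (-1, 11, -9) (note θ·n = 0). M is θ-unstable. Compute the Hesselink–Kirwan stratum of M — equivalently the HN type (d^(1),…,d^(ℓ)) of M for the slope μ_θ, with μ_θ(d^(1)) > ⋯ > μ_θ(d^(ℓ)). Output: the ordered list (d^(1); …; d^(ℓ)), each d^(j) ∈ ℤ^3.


Barcode: M ≅ I[1,1], I[1,3]. HN layers by μ_θ (2 steps, strictly decreasing):
  μ^(1)=1; μ^(2)=-1

((0, 1, 1); (2, 0, 0))


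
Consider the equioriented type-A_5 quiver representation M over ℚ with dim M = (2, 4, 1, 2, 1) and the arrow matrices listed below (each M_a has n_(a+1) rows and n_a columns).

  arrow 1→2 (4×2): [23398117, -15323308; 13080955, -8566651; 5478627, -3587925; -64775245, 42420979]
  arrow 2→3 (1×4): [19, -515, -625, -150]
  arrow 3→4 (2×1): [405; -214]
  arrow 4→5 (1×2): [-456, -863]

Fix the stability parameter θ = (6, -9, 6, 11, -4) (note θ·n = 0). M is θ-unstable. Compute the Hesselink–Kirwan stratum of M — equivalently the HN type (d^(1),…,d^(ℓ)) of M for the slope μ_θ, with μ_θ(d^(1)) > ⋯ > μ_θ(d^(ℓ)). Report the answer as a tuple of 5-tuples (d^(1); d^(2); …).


Via rank(M_{q-1}∘⋯∘M_p): M ≅ I[1,2], I[1,5], I[2,2]^2, I[4,4].
μ_θ-semistable layers: μ^(1)=11; μ^(2)=13/3; μ^(3)=-3/2; μ^(4)=-9

((0, 0, 0, 1, 0); (0, 0, 1, 1, 1); (2, 2, 0, 0, 0); (0, 2, 0, 0, 0))


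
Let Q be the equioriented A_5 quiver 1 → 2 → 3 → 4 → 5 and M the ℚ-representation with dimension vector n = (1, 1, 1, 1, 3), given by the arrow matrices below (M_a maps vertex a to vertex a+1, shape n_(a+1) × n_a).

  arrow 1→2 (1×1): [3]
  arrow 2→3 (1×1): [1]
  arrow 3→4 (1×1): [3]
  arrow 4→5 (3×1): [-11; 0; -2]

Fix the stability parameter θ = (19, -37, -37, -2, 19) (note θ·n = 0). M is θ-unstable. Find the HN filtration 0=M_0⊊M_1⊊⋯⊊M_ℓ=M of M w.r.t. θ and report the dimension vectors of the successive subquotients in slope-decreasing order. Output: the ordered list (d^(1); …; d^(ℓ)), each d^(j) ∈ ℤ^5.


Barcode: M ≅ I[1,5], I[5,5]^2. HN layers by μ_θ (3 steps, strictly decreasing):
  μ^(1)=19; μ^(2)=-2; μ^(3)=-55/3

((0, 0, 0, 0, 3); (0, 0, 0, 1, 0); (1, 1, 1, 0, 0))


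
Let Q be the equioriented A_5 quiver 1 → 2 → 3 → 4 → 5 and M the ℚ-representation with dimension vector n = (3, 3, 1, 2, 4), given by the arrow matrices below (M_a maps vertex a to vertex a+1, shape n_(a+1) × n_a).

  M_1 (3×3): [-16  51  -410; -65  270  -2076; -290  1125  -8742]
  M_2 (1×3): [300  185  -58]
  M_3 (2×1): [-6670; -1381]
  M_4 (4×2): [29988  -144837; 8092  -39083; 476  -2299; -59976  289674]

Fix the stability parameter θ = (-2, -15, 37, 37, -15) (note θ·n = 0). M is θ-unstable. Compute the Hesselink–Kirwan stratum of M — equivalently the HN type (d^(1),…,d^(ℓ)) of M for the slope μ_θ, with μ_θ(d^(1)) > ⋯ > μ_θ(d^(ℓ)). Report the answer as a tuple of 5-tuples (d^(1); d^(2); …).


Via rank(M_{q-1}∘⋯∘M_p): M ≅ I[1,1], I[1,2], I[1,5], I[2,2], I[4,4], I[5,5]^3.
μ_θ-semistable layers: μ^(1)=37; μ^(2)=59/3; μ^(3)=-2; μ^(4)=-17/2; μ^(5)=-15

((0, 0, 0, 1, 0); (0, 0, 1, 1, 1); (1, 0, 0, 0, 0); (2, 2, 0, 0, 0); (0, 1, 0, 0, 3))


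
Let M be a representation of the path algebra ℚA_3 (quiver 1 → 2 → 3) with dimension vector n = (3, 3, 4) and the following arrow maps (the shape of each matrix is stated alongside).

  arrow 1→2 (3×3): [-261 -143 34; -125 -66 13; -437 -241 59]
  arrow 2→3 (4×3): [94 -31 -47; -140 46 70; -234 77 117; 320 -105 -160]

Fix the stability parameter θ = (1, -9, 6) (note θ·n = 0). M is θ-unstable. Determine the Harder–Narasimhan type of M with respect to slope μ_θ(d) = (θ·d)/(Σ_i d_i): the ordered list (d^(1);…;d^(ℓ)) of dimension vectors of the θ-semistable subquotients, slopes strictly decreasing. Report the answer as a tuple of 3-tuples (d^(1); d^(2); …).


Via rank(M_{q-1}∘⋯∘M_p): M ≅ I[1,2], I[1,3]^2, I[3,3]^2.
μ_θ-semistable layers: μ^(1)=6; μ^(2)=-4

((0, 0, 4); (3, 3, 0))


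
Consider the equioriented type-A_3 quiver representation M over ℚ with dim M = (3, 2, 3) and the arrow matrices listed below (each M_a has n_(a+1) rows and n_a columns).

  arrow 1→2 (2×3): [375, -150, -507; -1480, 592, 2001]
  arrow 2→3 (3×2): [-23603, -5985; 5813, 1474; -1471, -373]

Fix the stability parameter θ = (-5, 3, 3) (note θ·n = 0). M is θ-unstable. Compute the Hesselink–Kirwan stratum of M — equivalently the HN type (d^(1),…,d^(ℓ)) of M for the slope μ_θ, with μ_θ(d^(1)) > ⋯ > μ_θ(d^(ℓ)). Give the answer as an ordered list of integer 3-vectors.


Barcode: M ≅ I[1,1], I[1,3]^2, I[3,3]. HN layers by μ_θ (2 steps, strictly decreasing):
  μ^(1)=3; μ^(2)=-5

((0, 2, 3); (3, 0, 0))


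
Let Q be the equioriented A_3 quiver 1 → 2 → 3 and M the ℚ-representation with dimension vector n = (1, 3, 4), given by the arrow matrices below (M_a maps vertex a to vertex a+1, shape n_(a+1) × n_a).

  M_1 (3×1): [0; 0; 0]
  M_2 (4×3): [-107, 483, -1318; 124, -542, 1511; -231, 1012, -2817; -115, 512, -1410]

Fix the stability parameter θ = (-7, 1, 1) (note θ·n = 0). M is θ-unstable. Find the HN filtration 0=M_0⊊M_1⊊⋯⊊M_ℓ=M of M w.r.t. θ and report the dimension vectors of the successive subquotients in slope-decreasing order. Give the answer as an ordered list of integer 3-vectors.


Via rank(M_{q-1}∘⋯∘M_p): M ≅ I[1,1], I[2,3]^3, I[3,3].
μ_θ-semistable layers: μ^(1)=1; μ^(2)=-7

((0, 3, 4); (1, 0, 0))


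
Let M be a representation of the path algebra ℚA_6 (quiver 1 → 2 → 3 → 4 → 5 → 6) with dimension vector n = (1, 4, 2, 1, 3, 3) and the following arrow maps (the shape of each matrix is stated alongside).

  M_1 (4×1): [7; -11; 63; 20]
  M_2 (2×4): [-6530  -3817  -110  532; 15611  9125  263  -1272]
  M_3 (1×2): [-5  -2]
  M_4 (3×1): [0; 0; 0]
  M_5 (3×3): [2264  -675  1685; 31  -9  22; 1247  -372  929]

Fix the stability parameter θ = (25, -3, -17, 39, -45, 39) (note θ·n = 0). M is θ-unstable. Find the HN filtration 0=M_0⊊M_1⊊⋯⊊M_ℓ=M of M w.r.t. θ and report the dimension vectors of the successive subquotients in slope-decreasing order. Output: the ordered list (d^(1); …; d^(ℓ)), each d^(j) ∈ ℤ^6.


Barcode: M ≅ I[1,4], I[2,2]^2, I[2,3], I[5,6]^3. HN layers by μ_θ (5 steps, strictly decreasing):
  μ^(1)=39; μ^(2)=5/3; μ^(3)=-3; μ^(4)=-10; μ^(5)=-45

((0, 0, 0, 1, 0, 3); (1, 1, 1, 0, 0, 0); (0, 2, 0, 0, 0, 0); (0, 1, 1, 0, 0, 0); (0, 0, 0, 0, 3, 0))


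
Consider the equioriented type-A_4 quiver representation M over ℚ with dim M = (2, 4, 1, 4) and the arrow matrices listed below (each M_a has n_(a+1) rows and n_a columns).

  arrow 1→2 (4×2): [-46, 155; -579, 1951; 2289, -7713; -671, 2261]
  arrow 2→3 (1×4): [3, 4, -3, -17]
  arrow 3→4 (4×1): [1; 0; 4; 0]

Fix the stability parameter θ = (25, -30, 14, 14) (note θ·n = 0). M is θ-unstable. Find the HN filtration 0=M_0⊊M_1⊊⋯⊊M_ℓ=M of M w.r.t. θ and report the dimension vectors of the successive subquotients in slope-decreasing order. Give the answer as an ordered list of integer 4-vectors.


Interval decomposition of M: I[1,2], I[1,4], I[2,2]^2, I[4,4]^3.
HN type (ℓ=3): μ^(1)=14; μ^(2)=-5/2; μ^(3)=-30

((0, 0, 1, 4); (2, 2, 0, 0); (0, 2, 0, 0))


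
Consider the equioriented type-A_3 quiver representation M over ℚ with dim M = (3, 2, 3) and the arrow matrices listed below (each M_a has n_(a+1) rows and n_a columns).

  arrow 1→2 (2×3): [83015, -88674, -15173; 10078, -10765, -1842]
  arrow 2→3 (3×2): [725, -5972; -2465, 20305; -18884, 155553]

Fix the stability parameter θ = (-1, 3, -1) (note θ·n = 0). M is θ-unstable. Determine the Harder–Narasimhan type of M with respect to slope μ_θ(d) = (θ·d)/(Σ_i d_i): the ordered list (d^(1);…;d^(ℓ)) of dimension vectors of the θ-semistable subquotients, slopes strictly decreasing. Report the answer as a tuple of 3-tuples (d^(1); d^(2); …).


Barcode: M ≅ I[1,1], I[1,3]^2, I[3,3]. HN layers by μ_θ (2 steps, strictly decreasing):
  μ^(1)=1; μ^(2)=-1

((0, 2, 2); (3, 0, 1))


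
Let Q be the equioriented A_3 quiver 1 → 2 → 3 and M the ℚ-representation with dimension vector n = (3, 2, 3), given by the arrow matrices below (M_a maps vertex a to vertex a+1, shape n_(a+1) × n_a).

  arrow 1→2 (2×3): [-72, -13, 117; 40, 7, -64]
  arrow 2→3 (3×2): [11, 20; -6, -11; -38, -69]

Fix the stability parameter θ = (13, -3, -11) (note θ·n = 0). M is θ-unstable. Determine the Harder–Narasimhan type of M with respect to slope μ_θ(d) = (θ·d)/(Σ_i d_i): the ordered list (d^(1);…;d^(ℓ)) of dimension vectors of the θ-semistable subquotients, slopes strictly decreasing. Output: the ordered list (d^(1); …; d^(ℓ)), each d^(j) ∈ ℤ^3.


Via rank(M_{q-1}∘⋯∘M_p): M ≅ I[1,1], I[1,3]^2, I[3,3].
μ_θ-semistable layers: μ^(1)=13; μ^(2)=-1/3; μ^(3)=-11

((1, 0, 0); (2, 2, 2); (0, 0, 1))


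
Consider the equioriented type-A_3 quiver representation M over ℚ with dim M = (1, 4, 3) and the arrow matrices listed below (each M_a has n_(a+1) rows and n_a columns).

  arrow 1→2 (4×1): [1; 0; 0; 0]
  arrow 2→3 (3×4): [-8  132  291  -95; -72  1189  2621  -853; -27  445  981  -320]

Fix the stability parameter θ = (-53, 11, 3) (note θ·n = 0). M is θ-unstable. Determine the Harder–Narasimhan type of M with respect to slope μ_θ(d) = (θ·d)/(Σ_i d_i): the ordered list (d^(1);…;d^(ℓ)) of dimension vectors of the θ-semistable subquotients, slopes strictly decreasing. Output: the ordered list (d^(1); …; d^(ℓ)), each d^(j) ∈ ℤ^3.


Via rank(M_{q-1}∘⋯∘M_p): M ≅ I[1,3], I[2,2], I[2,3]^2.
μ_θ-semistable layers: μ^(1)=11; μ^(2)=7; μ^(3)=-53

((0, 1, 0); (0, 3, 3); (1, 0, 0))


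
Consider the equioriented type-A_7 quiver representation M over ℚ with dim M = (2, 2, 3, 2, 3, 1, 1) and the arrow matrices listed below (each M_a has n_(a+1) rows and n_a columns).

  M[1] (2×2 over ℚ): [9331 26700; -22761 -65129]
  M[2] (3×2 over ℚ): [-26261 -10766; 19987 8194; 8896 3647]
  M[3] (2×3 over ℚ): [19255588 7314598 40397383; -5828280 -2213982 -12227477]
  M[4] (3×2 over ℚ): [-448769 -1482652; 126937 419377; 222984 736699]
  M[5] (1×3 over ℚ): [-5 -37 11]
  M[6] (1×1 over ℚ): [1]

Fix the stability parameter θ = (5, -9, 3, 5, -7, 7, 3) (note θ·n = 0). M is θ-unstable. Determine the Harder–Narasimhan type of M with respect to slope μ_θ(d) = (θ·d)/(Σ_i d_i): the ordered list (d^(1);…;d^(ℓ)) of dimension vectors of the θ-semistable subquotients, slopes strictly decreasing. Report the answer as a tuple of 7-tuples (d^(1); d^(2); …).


Via rank(M_{q-1}∘⋯∘M_p): M ≅ I[1,5]^2, I[3,3], I[5,7].
μ_θ-semistable layers: μ^(1)=5; μ^(2)=3; μ^(3)=1/3; μ^(4)=-2; μ^(5)=-7

((0, 0, 0, 0, 0, 1, 1); (0, 0, 1, 0, 0, 0, 0); (0, 0, 2, 2, 2, 0, 0); (2, 2, 0, 0, 0, 0, 0); (0, 0, 0, 0, 1, 0, 0))


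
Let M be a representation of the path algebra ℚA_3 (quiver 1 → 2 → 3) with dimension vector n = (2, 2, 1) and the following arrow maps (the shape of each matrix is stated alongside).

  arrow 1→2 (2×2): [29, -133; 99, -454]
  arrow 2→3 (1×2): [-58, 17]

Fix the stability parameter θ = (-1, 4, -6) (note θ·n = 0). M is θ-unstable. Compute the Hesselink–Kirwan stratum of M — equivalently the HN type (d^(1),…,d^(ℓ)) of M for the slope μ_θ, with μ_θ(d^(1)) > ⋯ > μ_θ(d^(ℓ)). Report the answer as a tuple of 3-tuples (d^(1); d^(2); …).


Via rank(M_{q-1}∘⋯∘M_p): M ≅ I[1,2], I[1,3].
μ_θ-semistable layers: μ^(1)=4; μ^(2)=-1

((0, 1, 0); (2, 1, 1))


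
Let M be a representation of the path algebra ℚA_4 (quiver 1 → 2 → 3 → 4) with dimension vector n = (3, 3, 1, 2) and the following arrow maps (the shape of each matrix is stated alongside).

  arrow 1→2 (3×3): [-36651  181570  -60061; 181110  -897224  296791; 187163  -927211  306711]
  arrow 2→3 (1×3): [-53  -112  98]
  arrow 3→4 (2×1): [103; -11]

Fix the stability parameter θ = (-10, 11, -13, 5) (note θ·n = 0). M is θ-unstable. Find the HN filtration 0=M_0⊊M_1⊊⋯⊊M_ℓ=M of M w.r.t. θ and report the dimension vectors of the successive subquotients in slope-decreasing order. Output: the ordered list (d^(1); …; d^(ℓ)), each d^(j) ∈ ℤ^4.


Barcode: M ≅ I[1,2]^2, I[1,4], I[4,4]. HN layers by μ_θ (4 steps, strictly decreasing):
  μ^(1)=11; μ^(2)=5; μ^(3)=-1; μ^(4)=-10

((0, 2, 0, 0); (0, 0, 0, 2); (0, 1, 1, 0); (3, 0, 0, 0))


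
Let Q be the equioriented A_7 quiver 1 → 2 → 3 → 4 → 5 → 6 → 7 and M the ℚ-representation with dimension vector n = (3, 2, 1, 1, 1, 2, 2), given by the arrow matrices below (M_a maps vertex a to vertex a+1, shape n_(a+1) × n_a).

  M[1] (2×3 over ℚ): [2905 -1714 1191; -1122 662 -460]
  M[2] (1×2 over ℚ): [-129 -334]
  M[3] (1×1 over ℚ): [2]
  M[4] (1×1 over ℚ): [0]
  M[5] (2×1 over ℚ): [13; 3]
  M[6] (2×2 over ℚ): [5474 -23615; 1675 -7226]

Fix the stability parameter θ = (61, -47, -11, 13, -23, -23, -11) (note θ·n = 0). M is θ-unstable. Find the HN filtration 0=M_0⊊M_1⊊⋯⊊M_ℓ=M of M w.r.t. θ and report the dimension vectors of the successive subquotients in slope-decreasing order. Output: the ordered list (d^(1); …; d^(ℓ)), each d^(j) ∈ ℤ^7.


Barcode: M ≅ I[1,1], I[1,2], I[1,4], I[5,7], I[6,7]. HN layers by μ_θ (6 steps, strictly decreasing):
  μ^(1)=61; μ^(2)=13; μ^(3)=7; μ^(4)=1; μ^(5)=-11; μ^(6)=-23

((1, 0, 0, 0, 0, 0, 0); (0, 0, 0, 1, 0, 0, 0); (1, 1, 0, 0, 0, 0, 0); (1, 1, 1, 0, 0, 0, 0); (0, 0, 0, 0, 0, 0, 2); (0, 0, 0, 0, 1, 2, 0))


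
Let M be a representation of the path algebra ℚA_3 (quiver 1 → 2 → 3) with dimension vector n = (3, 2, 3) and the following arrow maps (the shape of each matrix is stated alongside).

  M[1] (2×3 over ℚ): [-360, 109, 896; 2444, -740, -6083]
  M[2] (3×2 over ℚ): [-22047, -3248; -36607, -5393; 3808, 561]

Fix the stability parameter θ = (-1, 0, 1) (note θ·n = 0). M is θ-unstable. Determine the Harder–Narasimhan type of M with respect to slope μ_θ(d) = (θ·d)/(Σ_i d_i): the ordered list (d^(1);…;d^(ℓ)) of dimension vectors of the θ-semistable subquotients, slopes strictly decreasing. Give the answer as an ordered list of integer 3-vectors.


Barcode: M ≅ I[1,1], I[1,3]^2, I[3,3]. HN layers by μ_θ (3 steps, strictly decreasing):
  μ^(1)=1; μ^(2)=0; μ^(3)=-1

((0, 0, 3); (0, 2, 0); (3, 0, 0))


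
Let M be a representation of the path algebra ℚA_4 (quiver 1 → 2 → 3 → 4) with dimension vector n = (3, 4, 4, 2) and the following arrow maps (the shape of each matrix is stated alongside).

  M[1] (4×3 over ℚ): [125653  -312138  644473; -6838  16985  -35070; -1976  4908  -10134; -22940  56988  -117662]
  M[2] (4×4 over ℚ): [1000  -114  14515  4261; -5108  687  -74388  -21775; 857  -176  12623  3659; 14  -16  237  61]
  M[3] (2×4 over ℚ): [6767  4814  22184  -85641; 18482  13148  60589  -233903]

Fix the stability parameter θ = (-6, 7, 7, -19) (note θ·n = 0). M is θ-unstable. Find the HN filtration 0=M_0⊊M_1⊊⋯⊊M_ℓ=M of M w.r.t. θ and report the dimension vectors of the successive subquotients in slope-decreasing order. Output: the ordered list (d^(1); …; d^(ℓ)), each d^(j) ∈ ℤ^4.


Barcode: M ≅ I[1,2], I[1,4]^2, I[2,3], I[3,3]. HN layers by μ_θ (3 steps, strictly decreasing):
  μ^(1)=7; μ^(2)=-5/3; μ^(3)=-6

((0, 2, 2, 0); (0, 2, 2, 2); (3, 0, 0, 0))


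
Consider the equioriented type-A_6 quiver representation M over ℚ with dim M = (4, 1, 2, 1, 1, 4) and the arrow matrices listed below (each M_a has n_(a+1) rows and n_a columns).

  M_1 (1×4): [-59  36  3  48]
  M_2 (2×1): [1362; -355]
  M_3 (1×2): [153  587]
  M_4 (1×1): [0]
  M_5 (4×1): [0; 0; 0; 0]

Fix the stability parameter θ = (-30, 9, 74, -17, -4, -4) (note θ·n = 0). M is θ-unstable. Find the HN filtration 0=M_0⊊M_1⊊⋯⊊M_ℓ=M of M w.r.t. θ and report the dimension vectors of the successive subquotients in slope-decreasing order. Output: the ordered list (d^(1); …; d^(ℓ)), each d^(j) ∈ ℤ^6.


Via rank(M_{q-1}∘⋯∘M_p): M ≅ I[1,1]^3, I[1,4], I[3,3], I[5,5], I[6,6]^4.
μ_θ-semistable layers: μ^(1)=74; μ^(2)=57/2; μ^(3)=9; μ^(4)=-4; μ^(5)=-30

((0, 0, 1, 0, 0, 0); (0, 0, 1, 1, 0, 0); (0, 1, 0, 0, 0, 0); (0, 0, 0, 0, 1, 4); (4, 0, 0, 0, 0, 0))


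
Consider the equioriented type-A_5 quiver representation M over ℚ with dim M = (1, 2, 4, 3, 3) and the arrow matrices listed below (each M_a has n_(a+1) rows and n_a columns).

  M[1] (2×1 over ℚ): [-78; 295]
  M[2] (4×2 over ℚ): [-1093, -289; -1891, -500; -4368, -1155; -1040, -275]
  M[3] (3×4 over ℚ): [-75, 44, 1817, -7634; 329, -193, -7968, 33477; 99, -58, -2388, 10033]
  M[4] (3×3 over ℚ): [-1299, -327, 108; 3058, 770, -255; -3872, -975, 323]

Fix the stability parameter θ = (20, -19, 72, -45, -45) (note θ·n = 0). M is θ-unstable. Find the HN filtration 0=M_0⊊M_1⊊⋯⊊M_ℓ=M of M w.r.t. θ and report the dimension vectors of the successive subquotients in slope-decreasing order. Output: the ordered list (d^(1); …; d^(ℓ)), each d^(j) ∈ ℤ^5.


Barcode: M ≅ I[1,3], I[2,5], I[3,5]^2. HN layers by μ_θ (4 steps, strictly decreasing):
  μ^(1)=72; μ^(2)=1/2; μ^(3)=-6; μ^(4)=-19

((0, 0, 1, 0, 0); (1, 1, 0, 0, 0); (0, 0, 3, 3, 3); (0, 1, 0, 0, 0))


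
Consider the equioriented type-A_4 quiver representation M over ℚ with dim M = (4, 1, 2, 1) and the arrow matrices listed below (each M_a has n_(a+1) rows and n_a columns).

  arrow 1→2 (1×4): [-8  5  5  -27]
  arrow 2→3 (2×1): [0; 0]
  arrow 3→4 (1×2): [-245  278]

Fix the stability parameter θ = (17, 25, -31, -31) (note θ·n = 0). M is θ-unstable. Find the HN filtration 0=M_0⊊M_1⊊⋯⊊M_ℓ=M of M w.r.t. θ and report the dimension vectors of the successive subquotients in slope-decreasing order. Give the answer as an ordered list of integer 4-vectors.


Interval decomposition of M: I[1,1]^3, I[1,2], I[3,3], I[3,4].
HN type (ℓ=3): μ^(1)=25; μ^(2)=17; μ^(3)=-31

((0, 1, 0, 0); (4, 0, 0, 0); (0, 0, 2, 1))
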